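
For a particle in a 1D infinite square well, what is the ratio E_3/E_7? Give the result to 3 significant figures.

E_n ∝ n², so E_3/E_7 = 3²/7² = 9/49 = 0.184.

0.184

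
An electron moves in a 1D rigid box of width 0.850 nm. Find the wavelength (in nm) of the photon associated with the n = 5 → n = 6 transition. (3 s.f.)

E_1 = h²/(8m_eL²) = 8.339×10^-20 J, so ΔE = (6² − 5²)E_1 = 9.173×10^-19 J.
λ = hc/ΔE = (6.626×10^-34·2.998×10^8)/9.173×10^-19 = 2.17×10^-7 m = 217 nm.

λ = 217 nm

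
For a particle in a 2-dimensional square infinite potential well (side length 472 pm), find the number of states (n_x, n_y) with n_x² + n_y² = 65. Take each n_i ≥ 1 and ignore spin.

degeneracy = 4

The level has n_x² + n_y² = 65. The ordered positive-integer solutions are (1, 8), (4, 7), (7, 4), (8, 1).
That gives 4 states.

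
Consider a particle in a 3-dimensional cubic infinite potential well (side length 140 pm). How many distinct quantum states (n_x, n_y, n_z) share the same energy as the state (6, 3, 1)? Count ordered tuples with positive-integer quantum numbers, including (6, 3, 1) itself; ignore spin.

degeneracy = 6

The level has n_x² + n_y² + n_z² = 46. The ordered positive-integer solutions are (1, 3, 6), (1, 6, 3), (3, 1, 6), (3, 6, 1), (6, 1, 3), (6, 3, 1).
That gives 6 states.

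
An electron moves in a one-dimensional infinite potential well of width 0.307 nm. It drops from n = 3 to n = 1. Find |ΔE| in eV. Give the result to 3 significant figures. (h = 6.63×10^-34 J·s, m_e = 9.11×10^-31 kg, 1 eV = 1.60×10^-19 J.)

|ΔE| = 32.0 eV

E_1 = h²/(8m_eL²) = 6.399×10^-19 J.
|ΔE| = |3² − 1²|·E_1 = 8·6.399×10^-19 J = 5.119×10^-18 J = 32.0 eV.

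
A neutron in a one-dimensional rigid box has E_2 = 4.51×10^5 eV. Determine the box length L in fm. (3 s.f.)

L = 42.6 fm

From E_n = n²h²/(8m_nL²), L = n·h/√(8m_nE_n).
E_2 = 4.51×10^5 eV = 7.225×10^-14 J, so L = 2·6.626×10^-34/√(8·1.675×10^-27·7.225×10^-14) = 4.26×10^-14 m = 42.6 fm.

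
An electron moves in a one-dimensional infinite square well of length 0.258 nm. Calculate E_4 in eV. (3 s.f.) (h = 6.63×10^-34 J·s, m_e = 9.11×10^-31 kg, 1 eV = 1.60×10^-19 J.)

For an infinite well E_n = n²h²/(8m_eL²), so E_1 = h²/(8m_eL²) = (6.63×10^-34)²/(8·9.11×10^-31·(2.58×10^-10 m)²) = 9.061×10^-19 J.
Then E_4 = 4²·E_1 = 16·9.061×10^-19 J = 1.450×10^-17 J.
Converting, E_4 = 1.450×10^-17 J / (1.60×10^-19 J/eV) = 90.6 eV.

E_4 = 90.6 eV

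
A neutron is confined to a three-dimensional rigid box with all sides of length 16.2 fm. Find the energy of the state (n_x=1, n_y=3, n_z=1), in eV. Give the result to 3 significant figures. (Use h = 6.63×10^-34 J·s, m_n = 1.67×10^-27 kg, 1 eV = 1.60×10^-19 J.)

For a 3D rectangular well E = (h²/8m_n)·Σ n_i²/L_i² = (6.63×10^-34)²/(8·1.67×10^-27) · [1²/(16.2 fm)² + 3²/(16.2 fm)² + 1²/(16.2 fm)²].
Evaluating gives E = 1.379×10^-12 J = 8.62×10^6 eV.

E = 8.62×10^6 eV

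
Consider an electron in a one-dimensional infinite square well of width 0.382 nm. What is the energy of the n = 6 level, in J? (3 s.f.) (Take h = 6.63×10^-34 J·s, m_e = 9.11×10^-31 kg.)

For an infinite well E_n = n²h²/(8m_eL²), so E_1 = h²/(8m_eL²) = (6.63×10^-34)²/(8·9.11×10^-31·(3.82×10^-10 m)²) = 4.133×10^-19 J.
Then E_6 = 6²·E_1 = 36·4.133×10^-19 J = 1.49×10^-17 J.

E_6 = 1.49×10^-17 J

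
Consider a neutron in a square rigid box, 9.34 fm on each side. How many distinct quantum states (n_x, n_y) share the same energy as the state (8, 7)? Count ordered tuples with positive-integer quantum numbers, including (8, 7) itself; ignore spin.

The level has n_x² + n_y² = 113. The ordered positive-integer solutions are (7, 8), (8, 7).
That gives 2 states.

degeneracy = 2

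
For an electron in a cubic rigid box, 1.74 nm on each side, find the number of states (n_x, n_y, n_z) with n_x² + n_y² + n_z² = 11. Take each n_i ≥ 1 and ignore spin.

degeneracy = 3

The level has n_x² + n_y² + n_z² = 11. The ordered positive-integer solutions are (1, 1, 3), (1, 3, 1), (3, 1, 1).
That gives 3 states.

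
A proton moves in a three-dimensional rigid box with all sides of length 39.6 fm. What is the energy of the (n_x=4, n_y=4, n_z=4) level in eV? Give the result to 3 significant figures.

For a 3D rectangular well E = (h²/8m_p)·Σ n_i²/L_i² = (6.626×10^-34)²/(8·1.673×10^-27) · [4²/(39.6 fm)² + 4²/(39.6 fm)² + 4²/(39.6 fm)²].
Evaluating gives E = 1.004×10^-12 J = 6.27×10^6 eV.

E = 6.27×10^6 eV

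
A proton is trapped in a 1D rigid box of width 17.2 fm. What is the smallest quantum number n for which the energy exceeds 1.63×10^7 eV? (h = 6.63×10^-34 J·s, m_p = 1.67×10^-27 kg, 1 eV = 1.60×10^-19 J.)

n = 5

E_1 = h²/(8m_pL²) = 1.112×10^-13 J = 6.950×10^5 eV.
Need n² > 1.63×10^7/6.950×10^5 = 23.45, i.e. n > 4.843.
The smallest integer satisfying this is n = 5.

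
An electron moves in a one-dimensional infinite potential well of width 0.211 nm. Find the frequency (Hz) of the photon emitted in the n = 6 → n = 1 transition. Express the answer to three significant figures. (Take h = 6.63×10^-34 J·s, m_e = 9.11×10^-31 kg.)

f = 7.15×10^16 Hz

E_1 = h²/(8m_eL²) = 1.355×10^-18 J and ΔE = (6² − 1²)E_1 = 4.742×10^-17 J.
f = ΔE/h = 4.742×10^-17/6.63×10^-34 = 7.15×10^16 Hz.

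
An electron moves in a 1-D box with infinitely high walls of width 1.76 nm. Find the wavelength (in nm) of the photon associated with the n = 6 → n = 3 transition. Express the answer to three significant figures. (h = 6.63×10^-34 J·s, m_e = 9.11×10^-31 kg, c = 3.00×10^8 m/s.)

λ = 378 nm

E_1 = h²/(8m_eL²) = 1.947×10^-20 J, so ΔE = (6² − 3²)E_1 = 5.257×10^-19 J.
λ = hc/ΔE = (6.63×10^-34·3.00×10^8)/5.257×10^-19 = 3.78×10^-7 m = 378 nm.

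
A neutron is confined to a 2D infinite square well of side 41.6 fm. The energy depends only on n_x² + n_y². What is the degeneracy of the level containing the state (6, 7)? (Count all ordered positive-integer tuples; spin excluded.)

The level has n_x² + n_y² = 85. The ordered positive-integer solutions are (2, 9), (6, 7), (7, 6), (9, 2).
That gives 4 states.

degeneracy = 4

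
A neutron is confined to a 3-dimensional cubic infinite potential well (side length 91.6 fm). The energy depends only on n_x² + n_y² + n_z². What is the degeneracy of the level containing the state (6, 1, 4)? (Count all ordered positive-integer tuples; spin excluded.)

The level has n_x² + n_y² + n_z² = 53. The ordered positive-integer solutions are (1, 4, 6), (1, 6, 4), (4, 1, 6), (4, 6, 1), (6, 1, 4), (6, 4, 1).
That gives 6 states.

degeneracy = 6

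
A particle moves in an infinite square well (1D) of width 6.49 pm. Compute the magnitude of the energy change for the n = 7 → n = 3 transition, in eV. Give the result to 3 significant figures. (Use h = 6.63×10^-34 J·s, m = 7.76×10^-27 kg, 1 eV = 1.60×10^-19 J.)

E_1 = h²/(8mL²) = 1.681×10^-19 J.
|ΔE| = |7² − 3²|·E_1 = 40·1.681×10^-19 J = 6.724×10^-18 J = 42.0 eV.

|ΔE| = 42.0 eV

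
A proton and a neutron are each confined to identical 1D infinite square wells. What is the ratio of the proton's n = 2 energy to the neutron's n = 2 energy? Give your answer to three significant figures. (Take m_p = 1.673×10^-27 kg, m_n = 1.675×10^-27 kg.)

1.00

E_n ∝ 1/m at fixed n and L, so the ratio is m_n/m_p = 1.675×10^-27/1.673×10^-27 = 1.00.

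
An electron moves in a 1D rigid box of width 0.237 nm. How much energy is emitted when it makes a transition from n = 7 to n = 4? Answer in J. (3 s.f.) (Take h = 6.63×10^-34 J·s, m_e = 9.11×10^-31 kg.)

E_1 = h²/(8m_eL²) = 1.074×10^-18 J.
|ΔE| = |7² − 4²|·E_1 = 33·1.074×10^-18 J = 3.54×10^-17 J.

|ΔE| = 3.54×10^-17 J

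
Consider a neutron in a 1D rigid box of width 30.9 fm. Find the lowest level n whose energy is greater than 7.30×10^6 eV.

n = 6

E_1 = h²/(8m_nL²) = 3.431×10^-14 J = 2.142×10^5 eV.
Need n² > 7.30×10^6/2.142×10^5 = 34.08, i.e. n > 5.838.
The smallest integer satisfying this is n = 6.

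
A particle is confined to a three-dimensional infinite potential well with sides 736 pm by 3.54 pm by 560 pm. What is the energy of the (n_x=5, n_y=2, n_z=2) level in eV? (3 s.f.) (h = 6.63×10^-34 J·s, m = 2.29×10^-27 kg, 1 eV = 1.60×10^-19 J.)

For a 3D rectangular well E = (h²/8m)·Σ n_i²/L_i² = (6.63×10^-34)²/(8·2.29×10^-27) · [5²/(736 pm)² + 2²/(3.54 pm)² + 2²/(560 pm)²].
Evaluating gives E = 7.660×10^-18 J = 47.9 eV.

E = 47.9 eV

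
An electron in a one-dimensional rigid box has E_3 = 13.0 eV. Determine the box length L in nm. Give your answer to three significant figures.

From E_n = n²h²/(8m_eL²), L = n·h/√(8m_eE_n).
E_3 = 13.0 eV = 2.083×10^-18 J, so L = 3·6.626×10^-34/√(8·9.109×10^-31·2.083×10^-18) = 5.10×10^-10 m = 0.510 nm.

L = 0.510 nm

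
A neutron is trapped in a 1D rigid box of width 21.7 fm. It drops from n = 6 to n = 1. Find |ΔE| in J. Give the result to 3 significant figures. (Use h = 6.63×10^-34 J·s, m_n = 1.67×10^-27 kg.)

E_1 = h²/(8m_nL²) = 6.987×10^-14 J.
|ΔE| = |6² − 1²|·E_1 = 35·6.987×10^-14 J = 2.45×10^-12 J.

|ΔE| = 2.45×10^-12 J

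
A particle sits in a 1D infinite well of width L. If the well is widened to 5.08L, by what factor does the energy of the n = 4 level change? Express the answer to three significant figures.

0.0388

E_n ∝ 1/L², so the energy scales by 1/5.08² = 0.0388.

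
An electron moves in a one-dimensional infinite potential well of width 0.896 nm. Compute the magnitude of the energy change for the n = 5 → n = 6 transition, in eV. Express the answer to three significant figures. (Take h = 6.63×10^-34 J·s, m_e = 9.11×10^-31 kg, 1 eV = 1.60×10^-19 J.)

E_1 = h²/(8m_eL²) = 7.513×10^-20 J.
|ΔE| = |5² − 6²|·E_1 = 11·7.513×10^-20 J = 8.264×10^-19 J = 5.17 eV.

|ΔE| = 5.17 eV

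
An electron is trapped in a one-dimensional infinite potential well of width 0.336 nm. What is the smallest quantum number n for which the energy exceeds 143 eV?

E_1 = h²/(8m_eL²) = 5.337×10^-19 J = 3.331 eV.
Need n² > 143/3.331 = 42.93, i.e. n > 6.552.
The smallest integer satisfying this is n = 7.

n = 7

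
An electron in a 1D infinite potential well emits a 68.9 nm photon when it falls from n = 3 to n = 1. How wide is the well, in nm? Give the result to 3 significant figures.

L = 0.409 nm

The photon carries ΔE = hc/λ = 6.626×10^-34·2.998×10^8/6.89×10^-8 m = 2.883×10^-18 J.
Since ΔE = (3² − 1²)E_1, E_1 = 3.604×10^-19 J, and L = h/√(8m_eE_1) = 4.09×10^-10 m = 0.409 nm.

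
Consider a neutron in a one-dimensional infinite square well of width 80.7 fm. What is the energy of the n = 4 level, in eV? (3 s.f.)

E_4 = 5.02×10^5 eV

For an infinite well E_n = n²h²/(8m_nL²), so E_1 = h²/(8m_nL²) = (6.626×10^-34)²/(8·1.675×10^-27·(8.07×10^-14 m)²) = 5.031×10^-15 J.
Then E_4 = 4²·E_1 = 16·5.031×10^-15 J = 8.050×10^-14 J.
Converting, E_4 = 8.050×10^-14 J / (1.602×10^-19 J/eV) = 5.02×10^5 eV.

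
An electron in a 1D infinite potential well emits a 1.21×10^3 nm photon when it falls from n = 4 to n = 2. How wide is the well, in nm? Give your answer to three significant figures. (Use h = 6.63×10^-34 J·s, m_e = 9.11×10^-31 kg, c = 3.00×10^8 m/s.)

The photon carries ΔE = hc/λ = 6.63×10^-34·3.00×10^8/1.21×10^-6 m = 1.644×10^-19 J.
Since ΔE = (4² − 2²)E_1, E_1 = 1.370×10^-20 J, and L = h/√(8m_eE_1) = 2.10×10^-9 m = 2.10 nm.

L = 2.10 nm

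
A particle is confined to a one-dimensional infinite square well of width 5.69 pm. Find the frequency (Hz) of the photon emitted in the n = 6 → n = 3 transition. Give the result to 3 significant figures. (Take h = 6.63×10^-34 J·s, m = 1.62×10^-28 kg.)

f = 4.27×10^17 Hz

E_1 = h²/(8mL²) = 1.048×10^-17 J and ΔE = (6² − 3²)E_1 = 2.830×10^-16 J.
f = ΔE/h = 2.830×10^-16/6.63×10^-34 = 4.27×10^17 Hz.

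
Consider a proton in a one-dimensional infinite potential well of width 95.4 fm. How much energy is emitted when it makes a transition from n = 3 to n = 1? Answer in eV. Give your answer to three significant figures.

|ΔE| = 1.80×10^5 eV

E_1 = h²/(8m_pL²) = 3.604×10^-15 J.
|ΔE| = |3² − 1²|·E_1 = 8·3.604×10^-15 J = 2.883×10^-14 J = 1.80×10^5 eV.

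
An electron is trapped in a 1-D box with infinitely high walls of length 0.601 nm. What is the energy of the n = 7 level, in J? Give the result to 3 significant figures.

E_7 = 8.17×10^-18 J

For an infinite well E_n = n²h²/(8m_eL²), so E_1 = h²/(8m_eL²) = (6.626×10^-34)²/(8·9.109×10^-31·(6.01×10^-10 m)²) = 1.668×10^-19 J.
Then E_7 = 7²·E_1 = 49·1.668×10^-19 J = 8.17×10^-18 J.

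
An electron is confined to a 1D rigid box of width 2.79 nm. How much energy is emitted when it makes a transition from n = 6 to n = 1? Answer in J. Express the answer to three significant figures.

|ΔE| = 2.71×10^-19 J

E_1 = h²/(8m_eL²) = 7.740×10^-21 J.
|ΔE| = |6² − 1²|·E_1 = 35·7.740×10^-21 J = 2.71×10^-19 J.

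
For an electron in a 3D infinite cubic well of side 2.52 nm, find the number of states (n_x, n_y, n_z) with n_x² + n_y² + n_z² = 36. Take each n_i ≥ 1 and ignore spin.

The level has n_x² + n_y² + n_z² = 36. The ordered positive-integer solutions are (2, 4, 4), (4, 2, 4), (4, 4, 2).
That gives 3 states.

degeneracy = 3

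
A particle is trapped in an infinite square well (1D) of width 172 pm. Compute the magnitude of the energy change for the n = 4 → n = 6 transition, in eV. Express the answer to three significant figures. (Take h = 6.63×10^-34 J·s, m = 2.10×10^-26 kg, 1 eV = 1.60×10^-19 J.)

|ΔE| = 0.0111 eV

E_1 = h²/(8mL²) = 8.844×10^-23 J.
|ΔE| = |4² − 6²|·E_1 = 20·8.844×10^-23 J = 1.769×10^-21 J = 0.0111 eV.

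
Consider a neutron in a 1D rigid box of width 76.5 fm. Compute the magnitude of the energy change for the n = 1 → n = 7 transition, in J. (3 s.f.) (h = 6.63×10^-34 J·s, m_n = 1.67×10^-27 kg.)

|ΔE| = 2.70×10^-13 J

E_1 = h²/(8m_nL²) = 5.622×10^-15 J.
|ΔE| = |1² − 7²|·E_1 = 48·5.622×10^-15 J = 2.70×10^-13 J.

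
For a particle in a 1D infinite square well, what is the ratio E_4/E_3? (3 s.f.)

E_n ∝ n², so E_4/E_3 = 4²/3² = 16/9 = 1.78.

1.78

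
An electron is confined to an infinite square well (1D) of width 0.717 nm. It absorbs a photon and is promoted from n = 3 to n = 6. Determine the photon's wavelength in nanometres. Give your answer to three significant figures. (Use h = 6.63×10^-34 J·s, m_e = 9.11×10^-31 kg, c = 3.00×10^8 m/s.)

E_1 = h²/(8m_eL²) = 1.173×10^-19 J, so ΔE = (6² − 3²)E_1 = 3.167×10^-18 J.
λ = hc/ΔE = (6.63×10^-34·3.00×10^8)/3.167×10^-18 = 6.28×10^-8 m = 62.8 nm.

λ = 62.8 nm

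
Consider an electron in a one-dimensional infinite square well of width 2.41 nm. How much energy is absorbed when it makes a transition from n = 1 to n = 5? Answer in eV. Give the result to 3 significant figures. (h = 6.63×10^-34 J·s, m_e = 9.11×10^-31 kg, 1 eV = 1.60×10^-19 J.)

|ΔE| = 1.56 eV

E_1 = h²/(8m_eL²) = 1.038×10^-20 J.
|ΔE| = |1² − 5²|·E_1 = 24·1.038×10^-20 J = 2.491×10^-19 J = 1.56 eV.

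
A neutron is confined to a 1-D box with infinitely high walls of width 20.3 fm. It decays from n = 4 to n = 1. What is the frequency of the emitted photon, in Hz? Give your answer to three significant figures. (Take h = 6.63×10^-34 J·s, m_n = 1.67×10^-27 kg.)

E_1 = h²/(8m_nL²) = 7.984×10^-14 J and ΔE = (4² − 1²)E_1 = 1.198×10^-12 J.
f = ΔE/h = 1.198×10^-12/6.63×10^-34 = 1.81×10^21 Hz.

f = 1.81×10^21 Hz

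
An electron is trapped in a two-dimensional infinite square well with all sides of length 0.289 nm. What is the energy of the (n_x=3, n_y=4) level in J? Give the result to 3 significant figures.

For a 2D rectangular well E = (h²/8m_e)·Σ n_i²/L_i² = (6.626×10^-34)²/(8·9.109×10^-31) · [3²/(0.289 nm)² + 4²/(0.289 nm)²].
Evaluating gives E = 1.80×10^-17 J.

E = 1.80×10^-17 J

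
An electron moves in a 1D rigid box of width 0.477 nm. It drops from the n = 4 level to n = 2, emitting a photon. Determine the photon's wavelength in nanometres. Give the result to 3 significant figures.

E_1 = h²/(8m_eL²) = 2.648×10^-19 J, so ΔE = (4² − 2²)E_1 = 3.178×10^-18 J.
λ = hc/ΔE = (6.626×10^-34·2.998×10^8)/3.178×10^-18 = 6.25×10^-8 m = 62.5 nm.

λ = 62.5 nm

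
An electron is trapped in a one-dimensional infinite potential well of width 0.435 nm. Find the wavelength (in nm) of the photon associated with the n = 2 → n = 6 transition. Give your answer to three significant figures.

λ = 19.5 nm

E_1 = h²/(8m_eL²) = 3.184×10^-19 J, so ΔE = (6² − 2²)E_1 = 1.019×10^-17 J.
λ = hc/ΔE = (6.626×10^-34·2.998×10^8)/1.019×10^-17 = 1.95×10^-8 m = 19.5 nm.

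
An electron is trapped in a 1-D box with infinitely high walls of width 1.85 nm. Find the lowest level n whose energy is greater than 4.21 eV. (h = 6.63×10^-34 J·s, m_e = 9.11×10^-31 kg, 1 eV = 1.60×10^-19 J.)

n = 7

E_1 = h²/(8m_eL²) = 1.762×10^-20 J = 0.1101 eV.
Need n² > 4.21/0.1101 = 38.24, i.e. n > 6.184.
The smallest integer satisfying this is n = 7.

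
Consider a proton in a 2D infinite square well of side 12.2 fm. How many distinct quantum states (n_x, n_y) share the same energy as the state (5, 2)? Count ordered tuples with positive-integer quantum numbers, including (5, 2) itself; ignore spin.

degeneracy = 2

The level has n_x² + n_y² = 29. The ordered positive-integer solutions are (2, 5), (5, 2).
That gives 2 states.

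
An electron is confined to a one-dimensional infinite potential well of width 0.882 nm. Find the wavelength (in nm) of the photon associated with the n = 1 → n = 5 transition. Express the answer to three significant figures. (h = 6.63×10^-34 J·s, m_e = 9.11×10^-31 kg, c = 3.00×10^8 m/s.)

E_1 = h²/(8m_eL²) = 7.753×10^-20 J, so ΔE = (5² − 1²)E_1 = 1.861×10^-18 J.
λ = hc/ΔE = (6.63×10^-34·3.00×10^8)/1.861×10^-18 = 1.07×10^-7 m = 107 nm.

λ = 107 nm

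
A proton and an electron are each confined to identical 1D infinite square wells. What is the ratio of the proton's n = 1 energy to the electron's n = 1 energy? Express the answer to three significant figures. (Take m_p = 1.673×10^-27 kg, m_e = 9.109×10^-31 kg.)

E_n ∝ 1/m at fixed n and L, so the ratio is m_e/m_p = 9.109×10^-31/1.673×10^-27 = 5.44×10^-4.

5.44×10^-4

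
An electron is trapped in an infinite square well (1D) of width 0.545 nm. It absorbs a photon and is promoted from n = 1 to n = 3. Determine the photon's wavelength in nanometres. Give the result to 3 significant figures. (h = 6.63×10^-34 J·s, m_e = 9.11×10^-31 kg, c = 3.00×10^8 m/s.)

E_1 = h²/(8m_eL²) = 2.031×10^-19 J, so ΔE = (3² − 1²)E_1 = 1.625×10^-18 J.
λ = hc/ΔE = (6.63×10^-34·3.00×10^8)/1.625×10^-18 = 1.22×10^-7 m = 122 nm.

λ = 122 nm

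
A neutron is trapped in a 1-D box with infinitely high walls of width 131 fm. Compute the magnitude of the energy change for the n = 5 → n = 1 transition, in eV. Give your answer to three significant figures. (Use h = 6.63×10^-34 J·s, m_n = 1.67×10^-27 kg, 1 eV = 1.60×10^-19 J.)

E_1 = h²/(8m_nL²) = 1.917×10^-15 J.
|ΔE| = |5² − 1²|·E_1 = 24·1.917×10^-15 J = 4.601×10^-14 J = 2.88×10^5 eV.

|ΔE| = 2.88×10^5 eV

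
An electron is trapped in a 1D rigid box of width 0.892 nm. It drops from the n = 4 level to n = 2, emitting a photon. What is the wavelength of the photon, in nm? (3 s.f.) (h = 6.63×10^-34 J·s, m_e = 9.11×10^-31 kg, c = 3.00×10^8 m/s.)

E_1 = h²/(8m_eL²) = 7.580×10^-20 J, so ΔE = (4² − 2²)E_1 = 9.096×10^-19 J.
λ = hc/ΔE = (6.63×10^-34·3.00×10^8)/9.096×10^-19 = 2.19×10^-7 m = 219 nm.

λ = 219 nm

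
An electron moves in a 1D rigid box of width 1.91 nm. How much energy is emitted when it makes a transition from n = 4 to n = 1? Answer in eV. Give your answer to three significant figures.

|ΔE| = 1.55 eV

E_1 = h²/(8m_eL²) = 1.651×10^-20 J.
|ΔE| = |4² − 1²|·E_1 = 15·1.651×10^-20 J = 2.476×10^-19 J = 1.55 eV.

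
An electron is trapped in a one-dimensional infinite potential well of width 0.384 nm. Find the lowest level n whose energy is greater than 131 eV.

n = 8

E_1 = h²/(8m_eL²) = 4.086×10^-19 J = 2.551 eV.
Need n² > 131/2.551 = 51.35, i.e. n > 7.166.
The smallest integer satisfying this is n = 8.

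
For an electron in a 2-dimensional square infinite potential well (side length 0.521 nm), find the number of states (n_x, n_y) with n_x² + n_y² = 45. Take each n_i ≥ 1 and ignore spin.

degeneracy = 2

The level has n_x² + n_y² = 45. The ordered positive-integer solutions are (3, 6), (6, 3).
That gives 2 states.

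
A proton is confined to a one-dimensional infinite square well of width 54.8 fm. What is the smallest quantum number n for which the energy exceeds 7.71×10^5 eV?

n = 4

E_1 = h²/(8m_pL²) = 1.092×10^-14 J = 6.816×10^4 eV.
Need n² > 7.71×10^5/6.816×10^4 = 11.31, i.e. n > 3.363.
The smallest integer satisfying this is n = 4.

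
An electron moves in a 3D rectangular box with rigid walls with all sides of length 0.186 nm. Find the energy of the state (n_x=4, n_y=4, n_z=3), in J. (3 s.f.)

E = 7.14×10^-17 J

For a 3D rectangular well E = (h²/8m_e)·Σ n_i²/L_i² = (6.626×10^-34)²/(8·9.109×10^-31) · [4²/(0.186 nm)² + 4²/(0.186 nm)² + 3²/(0.186 nm)²].
Evaluating gives E = 7.14×10^-17 J.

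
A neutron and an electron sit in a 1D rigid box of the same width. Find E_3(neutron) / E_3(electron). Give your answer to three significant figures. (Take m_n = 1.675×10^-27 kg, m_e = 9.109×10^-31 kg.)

5.44×10^-4

E_n ∝ 1/m at fixed n and L, so the ratio is m_e/m_n = 9.109×10^-31/1.675×10^-27 = 5.44×10^-4.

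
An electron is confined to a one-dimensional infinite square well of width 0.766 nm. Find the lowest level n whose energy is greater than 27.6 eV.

E_1 = h²/(8m_eL²) = 1.027×10^-19 J = 0.6411 eV.
Need n² > 27.6/0.6411 = 43.05, i.e. n > 6.561.
The smallest integer satisfying this is n = 7.

n = 7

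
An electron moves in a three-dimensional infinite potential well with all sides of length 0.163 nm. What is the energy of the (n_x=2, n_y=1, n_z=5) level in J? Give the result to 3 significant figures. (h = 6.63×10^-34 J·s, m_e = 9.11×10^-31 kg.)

E = 6.81×10^-17 J

For a 3D rectangular well E = (h²/8m_e)·Σ n_i²/L_i² = (6.63×10^-34)²/(8·9.11×10^-31) · [2²/(0.163 nm)² + 1²/(0.163 nm)² + 5²/(0.163 nm)²].
Evaluating gives E = 6.81×10^-17 J.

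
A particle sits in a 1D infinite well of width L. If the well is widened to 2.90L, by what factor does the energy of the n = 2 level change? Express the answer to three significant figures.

E_n ∝ 1/L², so the energy scales by 1/2.90² = 0.119.

0.119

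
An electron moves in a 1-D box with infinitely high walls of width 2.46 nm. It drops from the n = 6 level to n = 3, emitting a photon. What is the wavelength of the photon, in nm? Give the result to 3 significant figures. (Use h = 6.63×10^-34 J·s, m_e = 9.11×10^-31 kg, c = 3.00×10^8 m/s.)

λ = 739 nm

E_1 = h²/(8m_eL²) = 9.967×10^-21 J, so ΔE = (6² − 3²)E_1 = 2.691×10^-19 J.
λ = hc/ΔE = (6.63×10^-34·3.00×10^8)/2.691×10^-19 = 7.39×10^-7 m = 739 nm.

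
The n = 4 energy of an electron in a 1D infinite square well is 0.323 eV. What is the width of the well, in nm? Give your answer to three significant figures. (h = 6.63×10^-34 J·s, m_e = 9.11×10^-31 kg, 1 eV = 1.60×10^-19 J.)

From E_n = n²h²/(8m_eL²), L = n·h/√(8m_eE_n).
E_4 = 0.323 eV = 5.168×10^-20 J, so L = 4·6.63×10^-34/√(8·9.11×10^-31·5.168×10^-20) = 4.32×10^-9 m = 4.32 nm.

L = 4.32 nm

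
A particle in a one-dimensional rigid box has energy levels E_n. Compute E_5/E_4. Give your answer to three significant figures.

1.56

E_n ∝ n², so E_5/E_4 = 5²/4² = 25/16 = 1.56.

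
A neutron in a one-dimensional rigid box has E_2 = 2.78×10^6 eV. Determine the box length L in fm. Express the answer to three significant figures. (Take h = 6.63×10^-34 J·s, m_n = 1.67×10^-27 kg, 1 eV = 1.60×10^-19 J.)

L = 17.2 fm

From E_n = n²h²/(8m_nL²), L = n·h/√(8m_nE_n).
E_2 = 2.78×10^6 eV = 4.448×10^-13 J, so L = 2·6.63×10^-34/√(8·1.67×10^-27·4.448×10^-13) = 1.72×10^-14 m = 17.2 fm.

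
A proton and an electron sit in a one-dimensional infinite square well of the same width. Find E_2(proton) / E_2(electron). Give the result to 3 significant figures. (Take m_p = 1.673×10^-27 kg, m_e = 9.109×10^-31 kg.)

E_n ∝ 1/m at fixed n and L, so the ratio is m_e/m_p = 9.109×10^-31/1.673×10^-27 = 5.44×10^-4.

5.44×10^-4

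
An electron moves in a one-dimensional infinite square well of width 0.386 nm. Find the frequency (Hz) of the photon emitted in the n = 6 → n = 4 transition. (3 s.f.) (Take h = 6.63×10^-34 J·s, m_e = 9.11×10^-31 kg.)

E_1 = h²/(8m_eL²) = 4.048×10^-19 J and ΔE = (6² − 4²)E_1 = 8.096×10^-18 J.
f = ΔE/h = 8.096×10^-18/6.63×10^-34 = 1.22×10^16 Hz.

f = 1.22×10^16 Hz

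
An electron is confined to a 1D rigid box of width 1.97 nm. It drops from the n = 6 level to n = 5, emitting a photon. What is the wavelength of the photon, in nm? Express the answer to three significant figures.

λ = 1.16×10^3 nm

E_1 = h²/(8m_eL²) = 1.552×10^-20 J, so ΔE = (6² − 5²)E_1 = 1.707×10^-19 J.
λ = hc/ΔE = (6.626×10^-34·2.998×10^8)/1.707×10^-19 = 1.16×10^-6 m = 1.16×10^3 nm.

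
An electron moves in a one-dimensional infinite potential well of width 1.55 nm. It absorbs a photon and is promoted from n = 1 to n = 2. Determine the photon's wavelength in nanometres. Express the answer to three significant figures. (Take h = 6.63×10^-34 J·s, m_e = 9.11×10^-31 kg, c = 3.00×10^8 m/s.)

E_1 = h²/(8m_eL²) = 2.510×10^-20 J, so ΔE = (2² − 1²)E_1 = 7.530×10^-20 J.
λ = hc/ΔE = (6.63×10^-34·3.00×10^8)/7.530×10^-20 = 2.64×10^-6 m = 2.64×10^3 nm.

λ = 2.64×10^3 nm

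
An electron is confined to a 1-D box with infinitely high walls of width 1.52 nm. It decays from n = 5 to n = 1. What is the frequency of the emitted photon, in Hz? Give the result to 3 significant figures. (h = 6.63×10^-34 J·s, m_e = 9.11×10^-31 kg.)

f = 9.45×10^14 Hz

E_1 = h²/(8m_eL²) = 2.611×10^-20 J and ΔE = (5² − 1²)E_1 = 6.266×10^-19 J.
f = ΔE/h = 6.266×10^-19/6.63×10^-34 = 9.45×10^14 Hz.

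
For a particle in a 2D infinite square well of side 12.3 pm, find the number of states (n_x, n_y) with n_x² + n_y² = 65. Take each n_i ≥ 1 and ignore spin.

The level has n_x² + n_y² = 65. The ordered positive-integer solutions are (1, 8), (4, 7), (7, 4), (8, 1).
That gives 4 states.

degeneracy = 4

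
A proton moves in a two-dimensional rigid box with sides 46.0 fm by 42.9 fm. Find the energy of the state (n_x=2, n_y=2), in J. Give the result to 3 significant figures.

E = 1.33×10^-13 J

For a 2D rectangular well E = (h²/8m_p)·Σ n_i²/L_i² = (6.626×10^-34)²/(8·1.673×10^-27) · [2²/(46.0 fm)² + 2²/(42.9 fm)²].
Evaluating gives E = 1.33×10^-13 J.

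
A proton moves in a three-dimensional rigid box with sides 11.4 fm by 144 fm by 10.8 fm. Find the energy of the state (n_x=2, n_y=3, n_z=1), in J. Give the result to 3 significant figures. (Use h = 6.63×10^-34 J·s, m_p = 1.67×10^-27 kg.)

For a 3D rectangular well E = (h²/8m_p)·Σ n_i²/L_i² = (6.63×10^-34)²/(8·1.67×10^-27) · [2²/(11.4 fm)² + 3²/(144 fm)² + 1²/(10.8 fm)²].
Evaluating gives E = 1.31×10^-12 J.

E = 1.31×10^-12 J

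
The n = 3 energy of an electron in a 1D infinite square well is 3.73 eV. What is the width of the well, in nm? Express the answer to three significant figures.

From E_n = n²h²/(8m_eL²), L = n·h/√(8m_eE_n).
E_3 = 3.73 eV = 5.975×10^-19 J, so L = 3·6.626×10^-34/√(8·9.109×10^-31·5.975×10^-19) = 9.53×10^-10 m = 0.953 nm.

L = 0.953 nm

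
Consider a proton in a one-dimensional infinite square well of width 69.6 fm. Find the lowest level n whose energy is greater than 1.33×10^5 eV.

n = 2

E_1 = h²/(8m_pL²) = 6.772×10^-15 J = 4.227×10^4 eV.
Need n² > 1.33×10^5/4.227×10^4 = 3.146, i.e. n > 1.774.
The smallest integer satisfying this is n = 2.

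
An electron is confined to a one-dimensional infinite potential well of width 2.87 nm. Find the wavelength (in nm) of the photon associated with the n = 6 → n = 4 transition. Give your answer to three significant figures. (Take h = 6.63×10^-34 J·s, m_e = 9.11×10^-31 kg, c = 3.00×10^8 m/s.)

λ = 1.36×10^3 nm

E_1 = h²/(8m_eL²) = 7.322×10^-21 J, so ΔE = (6² − 4²)E_1 = 1.464×10^-19 J.
λ = hc/ΔE = (6.63×10^-34·3.00×10^8)/1.464×10^-19 = 1.36×10^-6 m = 1.36×10^3 nm.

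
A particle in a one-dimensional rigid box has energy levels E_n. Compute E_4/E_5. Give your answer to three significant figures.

0.640

E_n ∝ n², so E_4/E_5 = 4²/5² = 16/25 = 0.640.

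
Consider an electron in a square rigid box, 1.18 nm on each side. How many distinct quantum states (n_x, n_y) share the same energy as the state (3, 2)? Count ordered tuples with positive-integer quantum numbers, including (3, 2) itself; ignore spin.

degeneracy = 2

The level has n_x² + n_y² = 13. The ordered positive-integer solutions are (2, 3), (3, 2).
That gives 2 states.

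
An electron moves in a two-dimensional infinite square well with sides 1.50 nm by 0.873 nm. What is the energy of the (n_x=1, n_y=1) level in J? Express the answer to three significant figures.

E = 1.06×10^-19 J

For a 2D rectangular well E = (h²/8m_e)·Σ n_i²/L_i² = (6.626×10^-34)²/(8·9.109×10^-31) · [1²/(1.50 nm)² + 1²/(0.873 nm)²].
Evaluating gives E = 1.06×10^-19 J.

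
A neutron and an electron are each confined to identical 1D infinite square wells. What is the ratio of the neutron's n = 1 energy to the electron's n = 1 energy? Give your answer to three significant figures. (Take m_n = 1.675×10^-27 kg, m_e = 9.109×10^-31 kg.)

5.44×10^-4

E_n ∝ 1/m at fixed n and L, so the ratio is m_e/m_n = 9.109×10^-31/1.675×10^-27 = 5.44×10^-4.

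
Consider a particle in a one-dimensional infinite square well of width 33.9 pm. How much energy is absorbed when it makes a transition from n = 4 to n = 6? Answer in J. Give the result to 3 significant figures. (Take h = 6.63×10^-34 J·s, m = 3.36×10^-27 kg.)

E_1 = h²/(8mL²) = 1.423×10^-20 J.
|ΔE| = |4² − 6²|·E_1 = 20·1.423×10^-20 J = 2.85×10^-19 J.

|ΔE| = 2.85×10^-19 J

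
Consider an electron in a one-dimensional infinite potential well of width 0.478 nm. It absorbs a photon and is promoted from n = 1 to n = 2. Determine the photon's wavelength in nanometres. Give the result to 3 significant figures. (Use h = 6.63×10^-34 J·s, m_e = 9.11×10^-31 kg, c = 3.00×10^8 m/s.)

E_1 = h²/(8m_eL²) = 2.640×10^-19 J, so ΔE = (2² − 1²)E_1 = 7.920×10^-19 J.
λ = hc/ΔE = (6.63×10^-34·3.00×10^8)/7.920×10^-19 = 2.51×10^-7 m = 251 nm.

λ = 251 nm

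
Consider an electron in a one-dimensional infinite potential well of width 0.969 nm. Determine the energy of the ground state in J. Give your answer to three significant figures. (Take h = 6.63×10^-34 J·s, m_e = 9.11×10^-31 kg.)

For an infinite well E_n = n²h²/(8m_eL²), so E_1 = h²/(8m_eL²) = (6.63×10^-34)²/(8·9.11×10^-31·(9.69×10^-10 m)²) = 6.423×10^-20 J.

E_1 = 6.42×10^-20 J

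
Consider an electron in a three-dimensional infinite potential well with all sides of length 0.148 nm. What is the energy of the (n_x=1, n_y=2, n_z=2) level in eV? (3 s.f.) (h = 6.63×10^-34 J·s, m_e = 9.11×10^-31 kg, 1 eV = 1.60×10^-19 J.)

E = 155 eV

For a 3D rectangular well E = (h²/8m_e)·Σ n_i²/L_i² = (6.63×10^-34)²/(8·9.11×10^-31) · [1²/(0.148 nm)² + 2²/(0.148 nm)² + 2²/(0.148 nm)²].
Evaluating gives E = 2.478×10^-17 J = 155 eV.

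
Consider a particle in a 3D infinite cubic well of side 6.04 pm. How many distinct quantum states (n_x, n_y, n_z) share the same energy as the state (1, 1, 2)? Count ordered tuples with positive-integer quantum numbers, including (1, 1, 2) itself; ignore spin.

degeneracy = 3

The level has n_x² + n_y² + n_z² = 6. The ordered positive-integer solutions are (1, 1, 2), (1, 2, 1), (2, 1, 1).
That gives 3 states.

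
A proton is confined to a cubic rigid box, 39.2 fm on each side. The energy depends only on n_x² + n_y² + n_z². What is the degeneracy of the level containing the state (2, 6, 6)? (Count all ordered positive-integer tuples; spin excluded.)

The level has n_x² + n_y² + n_z² = 76. The ordered positive-integer solutions are (2, 6, 6), (6, 2, 6), (6, 6, 2).
That gives 3 states.

degeneracy = 3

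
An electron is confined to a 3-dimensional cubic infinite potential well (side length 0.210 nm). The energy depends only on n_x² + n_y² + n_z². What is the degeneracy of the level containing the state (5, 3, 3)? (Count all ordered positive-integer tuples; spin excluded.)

The level has n_x² + n_y² + n_z² = 43. The ordered positive-integer solutions are (3, 3, 5), (3, 5, 3), (5, 3, 3).
That gives 3 states.

degeneracy = 3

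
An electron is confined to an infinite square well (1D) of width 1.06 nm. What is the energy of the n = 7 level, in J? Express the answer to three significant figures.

E_7 = 2.63×10^-18 J

For an infinite well E_n = n²h²/(8m_eL²), so E_1 = h²/(8m_eL²) = (6.626×10^-34)²/(8·9.109×10^-31·(1.06×10^-9 m)²) = 5.362×10^-20 J.
Then E_7 = 7²·E_1 = 49·5.362×10^-20 J = 2.63×10^-18 J.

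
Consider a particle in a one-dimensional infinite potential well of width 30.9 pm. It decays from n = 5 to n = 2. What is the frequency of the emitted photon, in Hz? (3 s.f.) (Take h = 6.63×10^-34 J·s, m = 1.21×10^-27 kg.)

f = 1.51×10^15 Hz

E_1 = h²/(8mL²) = 4.756×10^-20 J and ΔE = (5² − 2²)E_1 = 9.988×10^-19 J.
f = ΔE/h = 9.988×10^-19/6.63×10^-34 = 1.51×10^15 Hz.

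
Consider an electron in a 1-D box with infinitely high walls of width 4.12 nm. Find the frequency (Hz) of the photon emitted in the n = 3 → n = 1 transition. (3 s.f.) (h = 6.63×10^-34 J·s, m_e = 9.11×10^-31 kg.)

E_1 = h²/(8m_eL²) = 3.553×10^-21 J and ΔE = (3² − 1²)E_1 = 2.842×10^-20 J.
f = ΔE/h = 2.842×10^-20/6.63×10^-34 = 4.29×10^13 Hz.

f = 4.29×10^13 Hz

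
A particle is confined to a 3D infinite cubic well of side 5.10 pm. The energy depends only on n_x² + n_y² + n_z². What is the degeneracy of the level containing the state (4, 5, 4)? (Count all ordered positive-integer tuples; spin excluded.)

The level has n_x² + n_y² + n_z² = 57. The ordered positive-integer solutions are (2, 2, 7), (2, 7, 2), (4, 4, 5), (4, 5, 4), (5, 4, 4), (7, 2, 2).
That gives 6 states.

degeneracy = 6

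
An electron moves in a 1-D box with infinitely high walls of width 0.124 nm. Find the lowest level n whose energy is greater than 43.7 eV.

E_1 = h²/(8m_eL²) = 3.918×10^-18 J = 24.46 eV.
Need n² > 43.7/24.46 = 1.787, i.e. n > 1.337.
The smallest integer satisfying this is n = 2.

n = 2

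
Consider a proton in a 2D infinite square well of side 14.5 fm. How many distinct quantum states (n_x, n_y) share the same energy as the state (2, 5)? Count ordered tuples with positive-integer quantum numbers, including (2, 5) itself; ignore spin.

The level has n_x² + n_y² = 29. The ordered positive-integer solutions are (2, 5), (5, 2).
That gives 2 states.

degeneracy = 2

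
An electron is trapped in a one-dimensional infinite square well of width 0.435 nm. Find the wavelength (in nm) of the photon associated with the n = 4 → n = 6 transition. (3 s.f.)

E_1 = h²/(8m_eL²) = 3.184×10^-19 J, so ΔE = (6² − 4²)E_1 = 6.368×10^-18 J.
λ = hc/ΔE = (6.626×10^-34·2.998×10^8)/6.368×10^-18 = 3.12×10^-8 m = 31.2 nm.

λ = 31.2 nm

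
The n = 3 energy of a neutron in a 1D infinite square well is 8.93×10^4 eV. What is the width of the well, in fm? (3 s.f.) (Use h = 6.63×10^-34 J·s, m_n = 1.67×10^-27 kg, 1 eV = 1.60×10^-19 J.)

L = 144 fm

From E_n = n²h²/(8m_nL²), L = n·h/√(8m_nE_n).
E_3 = 8.93×10^4 eV = 1.429×10^-14 J, so L = 3·6.63×10^-34/√(8·1.67×10^-27·1.429×10^-14) = 1.44×10^-13 m = 144 fm.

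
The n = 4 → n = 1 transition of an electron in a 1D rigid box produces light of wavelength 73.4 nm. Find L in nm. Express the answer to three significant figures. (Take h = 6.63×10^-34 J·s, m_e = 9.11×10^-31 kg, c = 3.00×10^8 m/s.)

The photon carries ΔE = hc/λ = 6.63×10^-34·3.00×10^8/7.34×10^-8 m = 2.710×10^-18 J.
Since ΔE = (4² − 1²)E_1, E_1 = 1.807×10^-19 J, and L = h/√(8m_eE_1) = 5.78×10^-10 m = 0.578 nm.

L = 0.578 nm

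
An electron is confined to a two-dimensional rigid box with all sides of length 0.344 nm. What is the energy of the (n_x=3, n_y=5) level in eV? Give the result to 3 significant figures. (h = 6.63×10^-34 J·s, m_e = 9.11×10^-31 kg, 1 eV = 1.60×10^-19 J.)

E = 108 eV

For a 2D rectangular well E = (h²/8m_e)·Σ n_i²/L_i² = (6.63×10^-34)²/(8·9.11×10^-31) · [3²/(0.344 nm)² + 5²/(0.344 nm)²].
Evaluating gives E = 1.733×10^-17 J = 108 eV.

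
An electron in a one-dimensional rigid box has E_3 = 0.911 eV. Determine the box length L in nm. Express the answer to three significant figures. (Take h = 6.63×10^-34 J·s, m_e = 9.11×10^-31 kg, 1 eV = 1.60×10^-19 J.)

From E_n = n²h²/(8m_eL²), L = n·h/√(8m_eE_n).
E_3 = 0.911 eV = 1.458×10^-19 J, so L = 3·6.63×10^-34/√(8·9.11×10^-31·1.458×10^-19) = 1.93×10^-9 m = 1.93 nm.

L = 1.93 nm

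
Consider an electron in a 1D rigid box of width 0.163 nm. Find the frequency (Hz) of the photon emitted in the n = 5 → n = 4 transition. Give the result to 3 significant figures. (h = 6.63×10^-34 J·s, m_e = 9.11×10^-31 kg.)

f = 3.08×10^16 Hz

E_1 = h²/(8m_eL²) = 2.270×10^-18 J and ΔE = (5² − 4²)E_1 = 2.043×10^-17 J.
f = ΔE/h = 2.043×10^-17/6.63×10^-34 = 3.08×10^16 Hz.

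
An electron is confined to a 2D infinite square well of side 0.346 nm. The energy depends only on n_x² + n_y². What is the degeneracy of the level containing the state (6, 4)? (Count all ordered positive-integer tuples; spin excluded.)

degeneracy = 2

The level has n_x² + n_y² = 52. The ordered positive-integer solutions are (4, 6), (6, 4).
That gives 2 states.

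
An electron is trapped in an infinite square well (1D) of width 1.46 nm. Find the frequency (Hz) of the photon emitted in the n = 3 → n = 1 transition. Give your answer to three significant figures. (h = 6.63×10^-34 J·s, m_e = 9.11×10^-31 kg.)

f = 3.41×10^14 Hz

E_1 = h²/(8m_eL²) = 2.830×10^-20 J and ΔE = (3² − 1²)E_1 = 2.264×10^-19 J.
f = ΔE/h = 2.264×10^-19/6.63×10^-34 = 3.41×10^14 Hz.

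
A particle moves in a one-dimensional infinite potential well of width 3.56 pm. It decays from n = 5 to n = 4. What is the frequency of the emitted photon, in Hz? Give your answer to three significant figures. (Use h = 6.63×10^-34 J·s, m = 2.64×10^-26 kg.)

E_1 = h²/(8mL²) = 1.642×10^-19 J and ΔE = (5² − 4²)E_1 = 1.478×10^-18 J.
f = ΔE/h = 1.478×10^-18/6.63×10^-34 = 2.23×10^15 Hz.

f = 2.23×10^15 Hz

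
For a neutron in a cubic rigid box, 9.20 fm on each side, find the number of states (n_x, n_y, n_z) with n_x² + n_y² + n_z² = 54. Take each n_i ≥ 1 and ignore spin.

degeneracy = 12

The level has n_x² + n_y² + n_z² = 54. The ordered positive-integer solutions are (1, 2, 7), (1, 7, 2), (2, 1, 7), (2, 5, 5), (2, 7, 1), (3, 3, 6), (3, 6, 3), (5, 2, 5), (5, 5, 2), (6, 3, 3), (7, 1, 2), (7, 2, 1).
That gives 12 states.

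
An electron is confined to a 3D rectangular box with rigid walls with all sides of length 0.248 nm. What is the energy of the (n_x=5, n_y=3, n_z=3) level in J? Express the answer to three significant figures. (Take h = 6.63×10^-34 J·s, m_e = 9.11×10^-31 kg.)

For a 3D rectangular well E = (h²/8m_e)·Σ n_i²/L_i² = (6.63×10^-34)²/(8·9.11×10^-31) · [5²/(0.248 nm)² + 3²/(0.248 nm)² + 3²/(0.248 nm)²].
Evaluating gives E = 4.22×10^-17 J.

E = 4.22×10^-17 J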